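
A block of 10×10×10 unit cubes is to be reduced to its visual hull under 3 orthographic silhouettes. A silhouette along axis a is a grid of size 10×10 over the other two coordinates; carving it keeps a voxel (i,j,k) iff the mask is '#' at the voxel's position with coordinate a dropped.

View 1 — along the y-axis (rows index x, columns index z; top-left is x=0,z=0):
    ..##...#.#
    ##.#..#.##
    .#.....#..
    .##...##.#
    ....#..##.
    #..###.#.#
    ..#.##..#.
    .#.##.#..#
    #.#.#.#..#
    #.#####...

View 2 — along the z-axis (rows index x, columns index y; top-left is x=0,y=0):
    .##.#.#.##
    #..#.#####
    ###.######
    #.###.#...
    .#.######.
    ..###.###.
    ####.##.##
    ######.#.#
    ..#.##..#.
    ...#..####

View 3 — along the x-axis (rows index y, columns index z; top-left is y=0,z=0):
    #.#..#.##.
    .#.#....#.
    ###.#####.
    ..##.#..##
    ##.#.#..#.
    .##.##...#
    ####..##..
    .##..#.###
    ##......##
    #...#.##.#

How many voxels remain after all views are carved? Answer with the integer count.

before carving: 1000 voxels (10×10×10)
carve view 1 (along y, XZ-mask fill 46/100): 460 voxels remain
carve view 2 (along z, XY-mask fill 65/100): 288 voxels remain
carve view 3 (along x, YZ-mask fill 52/100): 139 voxels remain

|visual hull| = 139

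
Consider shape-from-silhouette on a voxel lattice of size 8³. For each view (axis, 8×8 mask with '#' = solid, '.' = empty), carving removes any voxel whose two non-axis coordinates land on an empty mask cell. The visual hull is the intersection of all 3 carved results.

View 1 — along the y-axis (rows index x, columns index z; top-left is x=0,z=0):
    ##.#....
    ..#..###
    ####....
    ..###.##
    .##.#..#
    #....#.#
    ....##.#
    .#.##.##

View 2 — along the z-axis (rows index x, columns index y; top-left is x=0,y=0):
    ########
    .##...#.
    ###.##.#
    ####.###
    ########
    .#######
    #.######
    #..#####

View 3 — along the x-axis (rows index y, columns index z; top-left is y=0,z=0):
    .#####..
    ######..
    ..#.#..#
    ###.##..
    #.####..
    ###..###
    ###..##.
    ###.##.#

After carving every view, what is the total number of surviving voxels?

start: 8×8×8 = 512 voxels
V1 y: intersect with XZ mask (31 set) -- 248 left
V2 z: intersect with XY mask (52 set) -- 199 left
V3 x: intersect with YZ mask (41 set) -- 125 left

|visual hull| = 125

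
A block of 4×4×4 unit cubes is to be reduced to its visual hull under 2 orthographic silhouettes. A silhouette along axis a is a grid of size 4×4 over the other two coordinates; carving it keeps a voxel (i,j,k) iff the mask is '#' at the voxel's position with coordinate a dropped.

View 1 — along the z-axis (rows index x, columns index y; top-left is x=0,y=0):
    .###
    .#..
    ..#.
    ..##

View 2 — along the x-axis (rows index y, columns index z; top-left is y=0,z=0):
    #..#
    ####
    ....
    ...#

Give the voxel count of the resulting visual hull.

voxel count = 10

full grid |V| = 64
[1] z-view keeps 7 columns → grid now 28
[2] x-view keeps 7 columns → grid now 10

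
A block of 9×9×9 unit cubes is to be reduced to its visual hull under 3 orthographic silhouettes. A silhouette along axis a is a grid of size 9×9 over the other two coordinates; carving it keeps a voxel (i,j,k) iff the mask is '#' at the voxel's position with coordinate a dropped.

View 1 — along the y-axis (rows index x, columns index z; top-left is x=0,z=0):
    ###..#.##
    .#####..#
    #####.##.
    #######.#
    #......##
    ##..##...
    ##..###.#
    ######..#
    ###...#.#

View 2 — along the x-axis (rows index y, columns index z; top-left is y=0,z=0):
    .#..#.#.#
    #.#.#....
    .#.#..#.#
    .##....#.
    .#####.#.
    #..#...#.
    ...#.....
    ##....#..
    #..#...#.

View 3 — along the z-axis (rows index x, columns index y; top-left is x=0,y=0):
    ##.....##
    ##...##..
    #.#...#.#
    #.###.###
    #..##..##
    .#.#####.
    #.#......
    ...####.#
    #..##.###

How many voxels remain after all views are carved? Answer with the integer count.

full grid |V| = 729
  1. axis=1 (XZ plane), |mask|=52  ⇒  voxels=468
  2. axis=0 (YZ plane), |mask|=30  ⇒  voxels=172
  3. axis=2 (XY plane), |mask|=43  ⇒  voxels=91

remaining voxels: 91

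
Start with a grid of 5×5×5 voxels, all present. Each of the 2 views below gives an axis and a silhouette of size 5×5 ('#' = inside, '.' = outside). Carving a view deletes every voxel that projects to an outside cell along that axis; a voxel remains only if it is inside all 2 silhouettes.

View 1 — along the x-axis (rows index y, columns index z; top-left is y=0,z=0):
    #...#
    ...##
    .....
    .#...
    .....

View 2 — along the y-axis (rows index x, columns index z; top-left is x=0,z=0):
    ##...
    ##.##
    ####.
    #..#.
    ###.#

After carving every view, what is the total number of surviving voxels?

full grid |V| = 125
after view 1 [x-axis, 5 of 25 cells solid] → remaining = 25
after view 2 [y-axis, 16 of 25 cells solid] → remaining = 16

remaining voxels: 16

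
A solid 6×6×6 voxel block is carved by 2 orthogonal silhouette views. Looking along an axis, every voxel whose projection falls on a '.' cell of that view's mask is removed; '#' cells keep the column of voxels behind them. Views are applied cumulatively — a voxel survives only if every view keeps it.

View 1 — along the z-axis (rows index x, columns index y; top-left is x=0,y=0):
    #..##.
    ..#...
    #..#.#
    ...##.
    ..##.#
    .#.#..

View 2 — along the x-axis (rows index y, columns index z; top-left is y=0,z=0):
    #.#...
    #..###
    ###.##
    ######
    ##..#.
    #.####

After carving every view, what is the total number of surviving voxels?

voxel count = 64

start: 6×6×6 = 216 voxels
  1. axis=2 (XY plane), |mask|=14  ⇒  voxels=84
  2. axis=0 (YZ plane), |mask|=25  ⇒  voxels=64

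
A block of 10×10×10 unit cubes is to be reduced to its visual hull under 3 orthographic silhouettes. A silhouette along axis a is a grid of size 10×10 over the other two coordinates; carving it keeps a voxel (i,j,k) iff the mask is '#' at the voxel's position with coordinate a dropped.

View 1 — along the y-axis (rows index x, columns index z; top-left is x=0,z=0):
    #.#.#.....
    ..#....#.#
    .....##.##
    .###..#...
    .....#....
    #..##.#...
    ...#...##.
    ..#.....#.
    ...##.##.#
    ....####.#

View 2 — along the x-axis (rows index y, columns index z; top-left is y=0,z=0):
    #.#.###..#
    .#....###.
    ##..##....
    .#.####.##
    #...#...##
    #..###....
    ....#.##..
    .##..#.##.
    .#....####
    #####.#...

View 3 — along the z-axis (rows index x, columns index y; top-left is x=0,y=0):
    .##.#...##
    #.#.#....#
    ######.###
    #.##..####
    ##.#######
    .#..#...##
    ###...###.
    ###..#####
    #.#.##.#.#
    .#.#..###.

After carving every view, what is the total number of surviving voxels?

before carving: 1000 voxels (10×10×10)
  1. axis=1 (XZ plane), |mask|=34  ⇒  voxels=340
  2. axis=0 (YZ plane), |mask|=48  ⇒  voxels=160
  3. axis=2 (XY plane), |mask|=63  ⇒  voxels=96

|visual hull| = 96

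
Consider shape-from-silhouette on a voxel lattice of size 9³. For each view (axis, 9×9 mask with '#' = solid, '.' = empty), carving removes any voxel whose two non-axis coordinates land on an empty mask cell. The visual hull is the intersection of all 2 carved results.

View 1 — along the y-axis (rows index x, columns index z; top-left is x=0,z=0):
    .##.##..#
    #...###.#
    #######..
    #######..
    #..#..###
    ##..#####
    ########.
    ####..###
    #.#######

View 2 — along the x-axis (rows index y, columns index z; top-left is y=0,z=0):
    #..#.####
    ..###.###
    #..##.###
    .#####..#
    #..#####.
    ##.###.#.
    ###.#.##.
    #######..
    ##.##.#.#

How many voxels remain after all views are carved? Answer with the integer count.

voxel count = 365

full grid |V| = 729
after view 1 [y-axis, 59 of 81 cells solid] → remaining = 531
after view 2 [x-axis, 55 of 81 cells solid] → remaining = 365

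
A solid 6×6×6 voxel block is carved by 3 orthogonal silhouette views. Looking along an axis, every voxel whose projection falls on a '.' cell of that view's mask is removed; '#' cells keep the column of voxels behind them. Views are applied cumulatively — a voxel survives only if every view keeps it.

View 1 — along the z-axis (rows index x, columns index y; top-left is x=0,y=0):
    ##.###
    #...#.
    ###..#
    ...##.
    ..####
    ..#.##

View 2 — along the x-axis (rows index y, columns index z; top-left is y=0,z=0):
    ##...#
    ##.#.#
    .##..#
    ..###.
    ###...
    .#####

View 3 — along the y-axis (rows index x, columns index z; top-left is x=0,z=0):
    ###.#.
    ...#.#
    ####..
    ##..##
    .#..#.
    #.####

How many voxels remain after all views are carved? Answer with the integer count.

voxel count = 39

initial block: 6^3 = 216
  1. axis=2 (XY plane), |mask|=20  ⇒  voxels=120
  2. axis=0 (YZ plane), |mask|=21  ⇒  voxels=70
  3. axis=1 (XZ plane), |mask|=21  ⇒  voxels=39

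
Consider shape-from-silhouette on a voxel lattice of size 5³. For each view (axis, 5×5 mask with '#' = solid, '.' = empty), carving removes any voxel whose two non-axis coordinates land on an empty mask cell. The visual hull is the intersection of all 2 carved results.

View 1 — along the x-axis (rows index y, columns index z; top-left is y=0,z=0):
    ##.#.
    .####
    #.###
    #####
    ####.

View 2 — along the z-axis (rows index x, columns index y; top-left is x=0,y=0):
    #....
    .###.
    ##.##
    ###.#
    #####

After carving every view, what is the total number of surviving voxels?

voxel count = 67

initial block: 5^3 = 125
carve view 1 (along x, YZ-mask fill 20/25): 100 voxels remain
carve view 2 (along z, XY-mask fill 17/25): 67 voxels remain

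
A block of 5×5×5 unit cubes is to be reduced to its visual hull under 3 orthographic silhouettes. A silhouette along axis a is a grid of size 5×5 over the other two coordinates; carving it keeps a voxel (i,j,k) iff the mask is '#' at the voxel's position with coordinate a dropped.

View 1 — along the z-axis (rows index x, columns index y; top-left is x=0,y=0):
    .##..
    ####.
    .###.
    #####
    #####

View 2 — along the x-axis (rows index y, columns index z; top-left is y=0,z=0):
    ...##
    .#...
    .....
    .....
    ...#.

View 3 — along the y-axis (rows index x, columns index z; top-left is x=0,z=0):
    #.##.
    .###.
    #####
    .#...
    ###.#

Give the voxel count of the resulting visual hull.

before carving: 125 voxels (5×5×5)
[1] z-view keeps 19 columns → grid now 95
[2] x-view keeps 4 columns → grid now 13
[3] y-view keeps 16 columns → grid now 6

|visual hull| = 6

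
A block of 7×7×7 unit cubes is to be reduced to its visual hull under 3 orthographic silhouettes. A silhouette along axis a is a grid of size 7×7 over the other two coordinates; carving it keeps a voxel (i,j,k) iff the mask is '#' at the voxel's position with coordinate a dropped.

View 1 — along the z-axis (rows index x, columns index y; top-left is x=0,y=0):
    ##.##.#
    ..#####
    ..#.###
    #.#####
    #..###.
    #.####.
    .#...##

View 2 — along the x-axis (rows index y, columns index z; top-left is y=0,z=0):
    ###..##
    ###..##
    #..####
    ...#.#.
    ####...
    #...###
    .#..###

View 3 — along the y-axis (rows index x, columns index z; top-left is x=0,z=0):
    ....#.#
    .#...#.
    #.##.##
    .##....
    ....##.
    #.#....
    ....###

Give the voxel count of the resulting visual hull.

full grid |V| = 343
V1 z: intersect with XY mask (32 set) -- 224 left
V2 x: intersect with YZ mask (29 set) -- 128 left
V3 y: intersect with XZ mask (18 set) -- 45 left

45 voxels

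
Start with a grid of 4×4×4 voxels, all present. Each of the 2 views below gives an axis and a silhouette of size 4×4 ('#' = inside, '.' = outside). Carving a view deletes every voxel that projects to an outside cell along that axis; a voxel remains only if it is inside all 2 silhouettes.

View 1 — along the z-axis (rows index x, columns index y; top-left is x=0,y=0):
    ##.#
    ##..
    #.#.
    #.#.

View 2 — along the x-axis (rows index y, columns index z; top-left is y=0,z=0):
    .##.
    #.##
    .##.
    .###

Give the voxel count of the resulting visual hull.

remaining voxels: 21

full grid |V| = 64
after view 1 [z-axis, 9 of 16 cells solid] → remaining = 36
after view 2 [x-axis, 10 of 16 cells solid] → remaining = 21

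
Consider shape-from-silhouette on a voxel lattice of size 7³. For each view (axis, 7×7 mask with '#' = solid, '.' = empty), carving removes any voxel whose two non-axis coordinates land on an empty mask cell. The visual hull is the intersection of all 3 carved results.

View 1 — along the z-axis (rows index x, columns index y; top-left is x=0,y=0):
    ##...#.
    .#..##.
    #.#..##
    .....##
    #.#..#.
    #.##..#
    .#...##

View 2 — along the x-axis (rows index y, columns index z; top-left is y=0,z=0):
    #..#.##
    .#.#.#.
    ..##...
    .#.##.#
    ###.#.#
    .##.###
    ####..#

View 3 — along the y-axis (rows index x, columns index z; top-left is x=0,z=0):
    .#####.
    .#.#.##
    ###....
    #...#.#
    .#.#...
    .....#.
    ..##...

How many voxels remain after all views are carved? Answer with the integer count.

full grid |V| = 343
after view 1 [z-axis, 22 of 49 cells solid] → remaining = 154
after view 2 [x-axis, 28 of 49 cells solid] → remaining = 90
after view 3 [y-axis, 20 of 49 cells solid] → remaining = 36

remaining voxels: 36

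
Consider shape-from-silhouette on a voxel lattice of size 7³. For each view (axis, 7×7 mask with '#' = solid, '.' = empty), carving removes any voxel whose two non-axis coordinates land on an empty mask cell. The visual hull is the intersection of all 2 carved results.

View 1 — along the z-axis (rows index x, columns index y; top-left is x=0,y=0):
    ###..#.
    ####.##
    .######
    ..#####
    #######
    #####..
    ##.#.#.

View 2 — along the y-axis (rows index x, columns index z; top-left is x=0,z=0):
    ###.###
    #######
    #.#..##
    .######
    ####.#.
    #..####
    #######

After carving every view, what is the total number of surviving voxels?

voxel count = 208

before carving: 343 voxels (7×7×7)
[1] z-view keeps 37 columns → grid now 259
[2] y-view keeps 40 columns → grid now 208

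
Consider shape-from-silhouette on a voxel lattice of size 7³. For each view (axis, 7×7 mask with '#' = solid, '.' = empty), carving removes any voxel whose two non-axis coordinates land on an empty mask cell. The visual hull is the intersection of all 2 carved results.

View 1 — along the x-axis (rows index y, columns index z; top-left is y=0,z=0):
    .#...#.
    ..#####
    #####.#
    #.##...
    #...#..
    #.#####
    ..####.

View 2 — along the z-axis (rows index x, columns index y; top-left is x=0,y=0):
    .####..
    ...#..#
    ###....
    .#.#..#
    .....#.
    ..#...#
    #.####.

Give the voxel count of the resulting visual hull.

83 voxels

start: 7×7×7 = 343 voxels
  1. axis=0 (YZ plane), |mask|=28  ⇒  voxels=196
  2. axis=2 (XY plane), |mask|=20  ⇒  voxels=83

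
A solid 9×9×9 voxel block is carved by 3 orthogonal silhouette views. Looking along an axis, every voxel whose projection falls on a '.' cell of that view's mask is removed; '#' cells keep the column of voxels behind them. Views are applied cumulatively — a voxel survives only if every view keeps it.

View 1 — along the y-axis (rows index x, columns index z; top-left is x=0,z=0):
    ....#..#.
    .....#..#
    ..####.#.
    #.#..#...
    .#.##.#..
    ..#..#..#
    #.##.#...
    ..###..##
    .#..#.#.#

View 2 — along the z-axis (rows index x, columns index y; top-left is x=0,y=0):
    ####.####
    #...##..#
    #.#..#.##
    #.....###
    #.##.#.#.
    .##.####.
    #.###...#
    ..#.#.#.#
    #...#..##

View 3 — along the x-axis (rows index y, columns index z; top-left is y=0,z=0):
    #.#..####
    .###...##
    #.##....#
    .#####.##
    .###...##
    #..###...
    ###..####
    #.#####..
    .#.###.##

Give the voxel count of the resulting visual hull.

99 voxels

full grid |V| = 729
step 1: project along y, AND mask (32/81) → |grid| = 288
step 2: project along z, AND mask (45/81) → |grid| = 155
step 3: project along x, AND mask (50/81) → |grid| = 99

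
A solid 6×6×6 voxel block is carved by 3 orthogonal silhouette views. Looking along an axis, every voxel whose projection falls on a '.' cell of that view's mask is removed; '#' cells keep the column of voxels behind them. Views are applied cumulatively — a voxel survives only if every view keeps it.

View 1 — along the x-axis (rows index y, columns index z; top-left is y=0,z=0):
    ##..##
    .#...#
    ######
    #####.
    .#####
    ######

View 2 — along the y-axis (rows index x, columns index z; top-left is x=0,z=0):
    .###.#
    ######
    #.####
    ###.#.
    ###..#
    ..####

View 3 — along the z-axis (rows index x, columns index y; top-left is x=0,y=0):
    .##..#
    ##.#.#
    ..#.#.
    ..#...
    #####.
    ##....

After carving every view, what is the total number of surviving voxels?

full grid |V| = 216
  1. axis=0 (YZ plane), |mask|=28  ⇒  voxels=168
  2. axis=1 (XZ plane), |mask|=27  ⇒  voxels=125
  3. axis=2 (XY plane), |mask|=17  ⇒  voxels=58

58 voxels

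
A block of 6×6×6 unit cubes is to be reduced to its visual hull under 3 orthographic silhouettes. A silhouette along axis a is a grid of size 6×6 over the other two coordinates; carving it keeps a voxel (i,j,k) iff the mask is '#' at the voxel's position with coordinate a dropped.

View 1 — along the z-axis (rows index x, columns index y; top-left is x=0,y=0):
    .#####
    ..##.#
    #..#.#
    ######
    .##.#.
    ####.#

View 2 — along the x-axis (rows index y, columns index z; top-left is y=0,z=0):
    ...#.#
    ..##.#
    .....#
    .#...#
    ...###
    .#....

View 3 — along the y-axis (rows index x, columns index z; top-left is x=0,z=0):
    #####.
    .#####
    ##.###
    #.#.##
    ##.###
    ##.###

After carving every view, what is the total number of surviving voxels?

start: 6×6×6 = 216 voxels
  1. axis=2 (XY plane), |mask|=25  ⇒  voxels=150
  2. axis=0 (YZ plane), |mask|=12  ⇒  voxels=47
  3. axis=1 (XZ plane), |mask|=29  ⇒  voxels=36

voxel count = 36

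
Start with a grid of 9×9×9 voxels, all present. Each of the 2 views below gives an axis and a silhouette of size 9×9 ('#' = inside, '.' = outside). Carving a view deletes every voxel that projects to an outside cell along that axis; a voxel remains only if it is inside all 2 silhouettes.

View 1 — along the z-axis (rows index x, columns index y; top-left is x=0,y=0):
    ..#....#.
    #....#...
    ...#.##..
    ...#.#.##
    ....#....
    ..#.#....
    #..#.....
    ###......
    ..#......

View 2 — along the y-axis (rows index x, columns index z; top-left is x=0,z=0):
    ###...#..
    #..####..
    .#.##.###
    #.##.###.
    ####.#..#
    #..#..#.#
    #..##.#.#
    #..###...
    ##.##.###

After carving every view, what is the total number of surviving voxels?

before carving: 729 voxels (9×9×9)
  1. axis=2 (XY plane), |mask|=20  ⇒  voxels=180
  2. axis=1 (XZ plane), |mask|=47  ⇒  voxels=103

|visual hull| = 103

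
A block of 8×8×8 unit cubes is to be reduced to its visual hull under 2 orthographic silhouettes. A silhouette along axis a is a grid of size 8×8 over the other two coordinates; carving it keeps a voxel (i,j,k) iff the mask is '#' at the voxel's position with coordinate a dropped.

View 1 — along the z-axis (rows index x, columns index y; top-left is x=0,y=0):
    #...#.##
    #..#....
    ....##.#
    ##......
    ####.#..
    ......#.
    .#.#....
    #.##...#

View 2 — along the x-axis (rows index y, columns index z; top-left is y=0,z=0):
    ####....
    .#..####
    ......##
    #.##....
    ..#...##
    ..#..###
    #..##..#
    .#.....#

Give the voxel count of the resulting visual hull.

voxel count = 79

before carving: 512 voxels (8×8×8)
after view 1 [z-axis, 23 of 64 cells solid] → remaining = 184
after view 2 [x-axis, 27 of 64 cells solid] → remaining = 79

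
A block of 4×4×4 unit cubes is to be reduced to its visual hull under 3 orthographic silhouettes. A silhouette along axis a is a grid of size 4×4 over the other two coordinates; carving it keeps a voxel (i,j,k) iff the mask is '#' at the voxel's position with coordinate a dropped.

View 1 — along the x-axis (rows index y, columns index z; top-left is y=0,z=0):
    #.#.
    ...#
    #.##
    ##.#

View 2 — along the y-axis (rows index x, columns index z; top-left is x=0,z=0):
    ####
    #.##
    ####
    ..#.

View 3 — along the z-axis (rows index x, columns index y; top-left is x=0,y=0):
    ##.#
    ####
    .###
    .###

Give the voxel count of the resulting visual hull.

before carving: 64 voxels (4×4×4)
after view 1 [x-axis, 9 of 16 cells solid] → remaining = 36
after view 2 [y-axis, 12 of 16 cells solid] → remaining = 28
after view 3 [z-axis, 13 of 16 cells solid] → remaining = 22

remaining voxels: 22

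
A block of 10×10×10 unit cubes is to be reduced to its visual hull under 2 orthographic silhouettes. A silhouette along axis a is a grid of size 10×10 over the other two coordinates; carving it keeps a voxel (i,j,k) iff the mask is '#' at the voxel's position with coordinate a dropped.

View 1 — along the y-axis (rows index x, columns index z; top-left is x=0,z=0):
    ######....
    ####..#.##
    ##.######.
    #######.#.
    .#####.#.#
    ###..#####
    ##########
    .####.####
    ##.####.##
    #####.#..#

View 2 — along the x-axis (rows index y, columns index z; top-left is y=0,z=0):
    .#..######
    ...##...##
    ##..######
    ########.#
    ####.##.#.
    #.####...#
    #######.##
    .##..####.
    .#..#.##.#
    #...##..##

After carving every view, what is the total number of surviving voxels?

before carving: 1000 voxels (10×10×10)
  1. axis=1 (XZ plane), |mask|=77  ⇒  voxels=770
  2. axis=0 (YZ plane), |mask|=66  ⇒  voxels=509

509 voxels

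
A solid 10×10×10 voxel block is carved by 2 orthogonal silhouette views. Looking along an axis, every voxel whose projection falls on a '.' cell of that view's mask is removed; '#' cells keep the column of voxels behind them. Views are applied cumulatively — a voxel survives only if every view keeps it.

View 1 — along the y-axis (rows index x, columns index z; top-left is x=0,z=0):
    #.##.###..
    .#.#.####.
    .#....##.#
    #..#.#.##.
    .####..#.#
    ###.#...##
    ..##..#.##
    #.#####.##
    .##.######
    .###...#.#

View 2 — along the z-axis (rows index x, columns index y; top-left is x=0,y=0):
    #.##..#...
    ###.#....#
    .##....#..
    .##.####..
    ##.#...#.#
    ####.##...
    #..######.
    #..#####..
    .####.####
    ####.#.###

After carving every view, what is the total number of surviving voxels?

full grid |V| = 1000
[1] y-view keeps 59 columns → grid now 590
[2] z-view keeps 58 columns → grid now 349

remaining voxels: 349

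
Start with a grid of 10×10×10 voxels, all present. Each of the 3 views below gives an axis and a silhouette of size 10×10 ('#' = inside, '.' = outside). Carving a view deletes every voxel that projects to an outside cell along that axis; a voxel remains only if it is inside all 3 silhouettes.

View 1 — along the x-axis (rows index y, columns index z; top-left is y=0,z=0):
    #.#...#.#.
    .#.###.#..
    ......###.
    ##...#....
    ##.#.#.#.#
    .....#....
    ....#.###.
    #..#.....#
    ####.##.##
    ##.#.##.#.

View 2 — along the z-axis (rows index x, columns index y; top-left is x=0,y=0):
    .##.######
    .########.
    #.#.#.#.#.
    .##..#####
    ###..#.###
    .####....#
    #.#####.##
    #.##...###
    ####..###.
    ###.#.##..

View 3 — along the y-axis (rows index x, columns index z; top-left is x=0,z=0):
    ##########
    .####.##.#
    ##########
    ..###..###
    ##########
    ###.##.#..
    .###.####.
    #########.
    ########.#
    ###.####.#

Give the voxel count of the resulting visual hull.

|visual hull| = 240

initial block: 10^3 = 1000
step 1: project along x, AND mask (43/100) → |grid| = 430
step 2: project along z, AND mask (67/100) → |grid| = 294
step 3: project along y, AND mask (82/100) → |grid| = 240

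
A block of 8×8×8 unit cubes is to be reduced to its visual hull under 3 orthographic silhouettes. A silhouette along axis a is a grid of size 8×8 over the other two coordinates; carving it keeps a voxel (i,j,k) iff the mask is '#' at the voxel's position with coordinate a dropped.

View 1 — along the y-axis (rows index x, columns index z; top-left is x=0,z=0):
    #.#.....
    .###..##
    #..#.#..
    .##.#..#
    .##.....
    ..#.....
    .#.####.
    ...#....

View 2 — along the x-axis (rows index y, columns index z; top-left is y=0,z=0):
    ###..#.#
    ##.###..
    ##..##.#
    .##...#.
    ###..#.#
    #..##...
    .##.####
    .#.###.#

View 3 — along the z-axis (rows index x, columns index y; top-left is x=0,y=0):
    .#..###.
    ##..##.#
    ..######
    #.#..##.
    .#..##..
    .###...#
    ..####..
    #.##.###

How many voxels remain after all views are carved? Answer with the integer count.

initial block: 8^3 = 512
step 1: project along y, AND mask (23/64) → |grid| = 184
step 2: project along x, AND mask (37/64) → |grid| = 106
step 3: project along z, AND mask (36/64) → |grid| = 52

remaining voxels: 52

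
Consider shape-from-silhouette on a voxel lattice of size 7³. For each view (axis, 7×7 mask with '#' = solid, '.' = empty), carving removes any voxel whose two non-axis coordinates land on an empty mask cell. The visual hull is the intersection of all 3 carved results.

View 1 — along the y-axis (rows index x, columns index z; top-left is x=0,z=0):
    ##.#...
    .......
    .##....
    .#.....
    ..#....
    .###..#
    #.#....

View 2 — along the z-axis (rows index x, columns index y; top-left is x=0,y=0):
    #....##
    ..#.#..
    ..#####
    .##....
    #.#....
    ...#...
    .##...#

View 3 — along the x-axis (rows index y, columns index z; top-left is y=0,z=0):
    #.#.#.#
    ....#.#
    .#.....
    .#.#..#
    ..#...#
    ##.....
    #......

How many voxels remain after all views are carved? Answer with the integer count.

remaining voxels: 14

start: 7×7×7 = 343 voxels
V1 y: intersect with XZ mask (13 set) -- 91 left
V2 z: intersect with XY mask (18 set) -- 33 left
V3 x: intersect with YZ mask (15 set) -- 14 left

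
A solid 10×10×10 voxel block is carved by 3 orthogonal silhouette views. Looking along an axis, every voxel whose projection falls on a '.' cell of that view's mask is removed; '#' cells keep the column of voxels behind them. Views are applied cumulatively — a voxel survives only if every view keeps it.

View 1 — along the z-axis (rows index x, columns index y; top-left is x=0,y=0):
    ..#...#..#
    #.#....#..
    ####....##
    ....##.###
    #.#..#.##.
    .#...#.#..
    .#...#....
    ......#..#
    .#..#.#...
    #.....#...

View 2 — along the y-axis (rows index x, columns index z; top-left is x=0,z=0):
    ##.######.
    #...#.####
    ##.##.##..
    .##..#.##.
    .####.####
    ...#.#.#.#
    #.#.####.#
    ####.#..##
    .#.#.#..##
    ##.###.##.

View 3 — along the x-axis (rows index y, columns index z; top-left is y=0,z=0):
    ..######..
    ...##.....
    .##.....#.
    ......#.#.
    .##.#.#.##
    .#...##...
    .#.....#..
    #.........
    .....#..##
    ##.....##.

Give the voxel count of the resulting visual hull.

initial block: 10^3 = 1000
  1. axis=2 (XY plane), |mask|=34  ⇒  voxels=340
  2. axis=1 (XZ plane), |mask|=63  ⇒  voxels=212
  3. axis=0 (YZ plane), |mask|=32  ⇒  voxels=66

66 voxels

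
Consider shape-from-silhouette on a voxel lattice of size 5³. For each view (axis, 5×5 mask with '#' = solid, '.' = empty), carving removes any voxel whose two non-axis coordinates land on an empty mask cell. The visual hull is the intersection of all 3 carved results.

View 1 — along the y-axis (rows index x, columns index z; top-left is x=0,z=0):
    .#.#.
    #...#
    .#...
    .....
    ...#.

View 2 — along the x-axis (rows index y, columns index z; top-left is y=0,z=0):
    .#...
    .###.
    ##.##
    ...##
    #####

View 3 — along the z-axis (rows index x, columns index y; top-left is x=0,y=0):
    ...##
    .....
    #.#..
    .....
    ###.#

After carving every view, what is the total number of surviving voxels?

initial block: 5^3 = 125
  1. axis=1 (XZ plane), |mask|=6  ⇒  voxels=30
  2. axis=0 (YZ plane), |mask|=15  ⇒  voxels=21
  3. axis=2 (XY plane), |mask|=8  ⇒  voxels=8

remaining voxels: 8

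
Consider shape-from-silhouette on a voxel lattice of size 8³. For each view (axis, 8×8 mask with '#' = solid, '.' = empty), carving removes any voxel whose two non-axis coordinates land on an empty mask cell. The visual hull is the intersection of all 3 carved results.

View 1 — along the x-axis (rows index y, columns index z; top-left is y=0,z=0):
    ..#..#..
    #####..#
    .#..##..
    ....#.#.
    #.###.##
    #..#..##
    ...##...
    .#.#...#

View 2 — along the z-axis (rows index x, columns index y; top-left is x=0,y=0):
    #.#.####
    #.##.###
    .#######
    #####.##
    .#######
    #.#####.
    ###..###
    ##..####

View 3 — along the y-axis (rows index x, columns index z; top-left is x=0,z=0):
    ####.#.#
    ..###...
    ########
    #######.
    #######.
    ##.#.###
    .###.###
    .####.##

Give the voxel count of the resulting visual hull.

initial block: 8^3 = 512
  1. axis=0 (YZ plane), |mask|=28  ⇒  voxels=224
  2. axis=2 (XY plane), |mask|=51  ⇒  voxels=174
  3. axis=1 (XZ plane), |mask|=49  ⇒  voxels=138

|visual hull| = 138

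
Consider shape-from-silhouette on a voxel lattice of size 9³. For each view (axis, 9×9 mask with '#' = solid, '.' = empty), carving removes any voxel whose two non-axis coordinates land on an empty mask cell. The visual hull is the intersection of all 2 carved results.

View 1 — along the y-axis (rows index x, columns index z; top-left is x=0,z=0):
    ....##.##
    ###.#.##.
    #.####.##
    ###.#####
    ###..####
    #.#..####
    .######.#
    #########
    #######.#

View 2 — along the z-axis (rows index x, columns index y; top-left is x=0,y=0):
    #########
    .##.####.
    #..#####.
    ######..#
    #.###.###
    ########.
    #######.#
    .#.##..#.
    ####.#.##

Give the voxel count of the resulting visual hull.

|visual hull| = 415

initial block: 9^3 = 729
carve view 1 (along y, XZ-mask fill 62/81): 558 voxels remain
carve view 2 (along z, XY-mask fill 62/81): 415 voxels remain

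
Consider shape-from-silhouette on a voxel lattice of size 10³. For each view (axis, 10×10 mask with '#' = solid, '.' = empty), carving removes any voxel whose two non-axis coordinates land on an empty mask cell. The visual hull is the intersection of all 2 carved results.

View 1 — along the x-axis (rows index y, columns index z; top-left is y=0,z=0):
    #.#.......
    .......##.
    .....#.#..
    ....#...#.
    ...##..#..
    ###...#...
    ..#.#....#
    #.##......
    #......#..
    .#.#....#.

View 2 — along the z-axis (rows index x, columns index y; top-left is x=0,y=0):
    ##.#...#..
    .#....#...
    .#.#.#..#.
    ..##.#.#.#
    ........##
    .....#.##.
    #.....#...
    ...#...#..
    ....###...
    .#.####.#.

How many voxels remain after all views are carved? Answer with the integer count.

start: 10×10×10 = 1000 voxels
V1 x: intersect with YZ mask (26 set) -- 260 left
V2 z: intersect with XY mask (33 set) -- 88 left

|visual hull| = 88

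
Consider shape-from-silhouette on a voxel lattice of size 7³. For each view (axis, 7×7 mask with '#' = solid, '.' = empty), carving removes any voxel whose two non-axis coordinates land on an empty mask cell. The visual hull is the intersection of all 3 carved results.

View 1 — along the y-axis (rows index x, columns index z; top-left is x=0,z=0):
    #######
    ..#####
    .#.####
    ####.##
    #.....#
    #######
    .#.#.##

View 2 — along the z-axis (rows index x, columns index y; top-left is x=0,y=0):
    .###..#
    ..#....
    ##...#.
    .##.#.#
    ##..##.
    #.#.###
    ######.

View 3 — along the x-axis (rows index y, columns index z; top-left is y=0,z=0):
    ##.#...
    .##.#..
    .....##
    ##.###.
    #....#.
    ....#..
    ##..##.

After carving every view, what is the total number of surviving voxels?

|visual hull| = 53

initial block: 7^3 = 343
  1. axis=1 (XZ plane), |mask|=36  ⇒  voxels=252
  2. axis=2 (XY plane), |mask|=27  ⇒  voxels=139
  3. axis=0 (YZ plane), |mask|=20  ⇒  voxels=53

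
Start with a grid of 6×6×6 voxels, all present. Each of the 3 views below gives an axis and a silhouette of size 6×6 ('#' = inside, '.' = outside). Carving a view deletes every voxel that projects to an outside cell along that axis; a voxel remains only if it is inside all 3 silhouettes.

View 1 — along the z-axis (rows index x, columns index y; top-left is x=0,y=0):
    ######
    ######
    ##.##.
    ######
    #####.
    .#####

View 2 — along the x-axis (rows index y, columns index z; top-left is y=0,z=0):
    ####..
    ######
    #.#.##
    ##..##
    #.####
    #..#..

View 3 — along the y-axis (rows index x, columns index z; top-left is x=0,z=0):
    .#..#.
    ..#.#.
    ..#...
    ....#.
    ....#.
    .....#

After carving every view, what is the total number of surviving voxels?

voxel count = 30

initial block: 6^3 = 216
V1 z: intersect with XY mask (32 set) -- 192 left
V2 x: intersect with YZ mask (25 set) -- 138 left
V3 y: intersect with XZ mask (8 set) -- 30 left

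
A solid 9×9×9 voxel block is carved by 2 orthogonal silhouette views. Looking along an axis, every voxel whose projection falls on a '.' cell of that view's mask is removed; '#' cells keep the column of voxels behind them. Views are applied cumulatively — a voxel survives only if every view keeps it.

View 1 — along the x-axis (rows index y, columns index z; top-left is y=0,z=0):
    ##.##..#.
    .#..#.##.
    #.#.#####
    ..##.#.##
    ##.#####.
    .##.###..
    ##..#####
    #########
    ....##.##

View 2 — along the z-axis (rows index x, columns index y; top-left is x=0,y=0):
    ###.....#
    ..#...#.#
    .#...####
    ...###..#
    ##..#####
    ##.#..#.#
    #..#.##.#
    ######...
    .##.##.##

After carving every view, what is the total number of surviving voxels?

remaining voxels: 249

start: 9×9×9 = 729 voxels
V1 x: intersect with YZ mask (53 set) -- 477 left
V2 z: intersect with XY mask (45 set) -- 249 left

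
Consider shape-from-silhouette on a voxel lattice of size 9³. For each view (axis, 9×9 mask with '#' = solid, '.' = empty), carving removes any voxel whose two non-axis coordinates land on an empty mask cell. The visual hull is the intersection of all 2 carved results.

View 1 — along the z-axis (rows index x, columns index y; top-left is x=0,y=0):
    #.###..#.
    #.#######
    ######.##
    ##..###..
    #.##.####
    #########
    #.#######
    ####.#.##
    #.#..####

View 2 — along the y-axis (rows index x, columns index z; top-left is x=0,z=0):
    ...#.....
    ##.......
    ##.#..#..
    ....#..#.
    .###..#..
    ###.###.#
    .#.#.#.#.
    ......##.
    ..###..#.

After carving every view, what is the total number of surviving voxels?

before carving: 729 voxels (9×9×9)
carve view 1 (along z, XY-mask fill 63/81): 567 voxels remain
carve view 2 (along y, XZ-mask fill 30/81): 224 voxels remain

voxel count = 224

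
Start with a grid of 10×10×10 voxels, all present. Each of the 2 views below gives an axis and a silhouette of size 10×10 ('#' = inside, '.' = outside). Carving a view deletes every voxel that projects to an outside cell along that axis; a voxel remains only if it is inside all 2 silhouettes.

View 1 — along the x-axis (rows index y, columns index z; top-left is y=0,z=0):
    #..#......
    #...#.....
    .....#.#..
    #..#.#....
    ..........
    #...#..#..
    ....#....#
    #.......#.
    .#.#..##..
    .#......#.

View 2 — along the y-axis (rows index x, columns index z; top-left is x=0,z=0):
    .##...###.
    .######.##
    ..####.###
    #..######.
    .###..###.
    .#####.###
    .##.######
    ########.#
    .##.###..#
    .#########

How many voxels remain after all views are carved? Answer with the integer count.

before carving: 1000 voxels (10×10×10)
step 1: project along x, AND mask (22/100) → |grid| = 220
step 2: project along y, AND mask (73/100) → |grid| = 142

voxel count = 142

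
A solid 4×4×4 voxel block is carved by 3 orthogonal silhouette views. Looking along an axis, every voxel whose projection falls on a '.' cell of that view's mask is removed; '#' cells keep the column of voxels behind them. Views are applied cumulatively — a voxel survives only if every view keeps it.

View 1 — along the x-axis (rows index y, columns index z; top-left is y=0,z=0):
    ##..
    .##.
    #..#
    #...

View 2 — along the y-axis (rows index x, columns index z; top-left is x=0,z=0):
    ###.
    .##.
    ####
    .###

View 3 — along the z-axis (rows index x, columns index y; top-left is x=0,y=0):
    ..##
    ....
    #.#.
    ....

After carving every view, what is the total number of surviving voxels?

6 voxels

full grid |V| = 64
V1 x: intersect with YZ mask (7 set) -- 28 left
V2 y: intersect with XZ mask (12 set) -- 20 left
V3 z: intersect with XY mask (4 set) -- 6 left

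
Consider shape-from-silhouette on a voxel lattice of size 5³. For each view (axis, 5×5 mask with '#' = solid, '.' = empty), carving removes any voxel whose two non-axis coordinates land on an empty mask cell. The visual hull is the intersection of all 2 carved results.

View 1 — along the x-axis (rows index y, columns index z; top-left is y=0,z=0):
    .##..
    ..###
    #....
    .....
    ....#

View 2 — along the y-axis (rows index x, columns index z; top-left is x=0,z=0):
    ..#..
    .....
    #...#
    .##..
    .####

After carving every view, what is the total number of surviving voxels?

full grid |V| = 125
V1 x: intersect with YZ mask (7 set) -- 35 left
V2 y: intersect with XZ mask (9 set) -- 14 left

14 voxels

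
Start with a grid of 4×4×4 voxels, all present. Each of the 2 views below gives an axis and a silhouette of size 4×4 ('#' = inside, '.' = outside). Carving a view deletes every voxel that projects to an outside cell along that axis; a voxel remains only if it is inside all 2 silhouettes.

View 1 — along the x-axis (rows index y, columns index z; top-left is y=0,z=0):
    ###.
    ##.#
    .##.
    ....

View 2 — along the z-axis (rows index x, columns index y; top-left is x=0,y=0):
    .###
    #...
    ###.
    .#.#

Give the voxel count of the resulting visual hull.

|visual hull| = 19

full grid |V| = 64
V1 x: intersect with YZ mask (8 set) -- 32 left
V2 z: intersect with XY mask (9 set) -- 19 left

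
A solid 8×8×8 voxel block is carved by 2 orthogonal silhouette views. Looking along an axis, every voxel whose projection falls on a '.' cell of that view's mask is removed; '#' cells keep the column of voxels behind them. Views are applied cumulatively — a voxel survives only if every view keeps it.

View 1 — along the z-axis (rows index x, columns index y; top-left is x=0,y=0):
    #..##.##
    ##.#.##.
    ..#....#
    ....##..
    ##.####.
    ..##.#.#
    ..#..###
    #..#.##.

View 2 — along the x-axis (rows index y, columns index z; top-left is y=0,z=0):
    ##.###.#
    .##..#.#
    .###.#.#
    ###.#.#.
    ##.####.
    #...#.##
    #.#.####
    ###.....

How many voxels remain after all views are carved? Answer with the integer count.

start: 8×8×8 = 512 voxels
V1 z: intersect with XY mask (32 set) -- 256 left
V2 x: intersect with YZ mask (39 set) -- 156 left

remaining voxels: 156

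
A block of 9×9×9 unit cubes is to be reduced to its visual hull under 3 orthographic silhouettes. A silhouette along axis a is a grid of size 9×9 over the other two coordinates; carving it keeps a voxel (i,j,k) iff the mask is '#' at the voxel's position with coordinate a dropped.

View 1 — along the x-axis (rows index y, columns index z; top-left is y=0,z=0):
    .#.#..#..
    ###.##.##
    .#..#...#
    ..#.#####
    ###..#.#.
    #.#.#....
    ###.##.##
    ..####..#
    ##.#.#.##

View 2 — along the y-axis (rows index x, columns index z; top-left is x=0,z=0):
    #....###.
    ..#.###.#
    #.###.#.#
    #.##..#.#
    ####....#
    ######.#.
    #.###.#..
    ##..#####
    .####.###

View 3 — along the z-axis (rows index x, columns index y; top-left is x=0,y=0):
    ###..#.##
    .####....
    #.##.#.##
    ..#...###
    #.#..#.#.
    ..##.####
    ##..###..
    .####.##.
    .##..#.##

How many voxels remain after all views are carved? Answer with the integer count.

full grid |V| = 729
[1] x-view keeps 45 columns → grid now 405
[2] y-view keeps 51 columns → grid now 249
[3] z-view keeps 46 columns → grid now 141

remaining voxels: 141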